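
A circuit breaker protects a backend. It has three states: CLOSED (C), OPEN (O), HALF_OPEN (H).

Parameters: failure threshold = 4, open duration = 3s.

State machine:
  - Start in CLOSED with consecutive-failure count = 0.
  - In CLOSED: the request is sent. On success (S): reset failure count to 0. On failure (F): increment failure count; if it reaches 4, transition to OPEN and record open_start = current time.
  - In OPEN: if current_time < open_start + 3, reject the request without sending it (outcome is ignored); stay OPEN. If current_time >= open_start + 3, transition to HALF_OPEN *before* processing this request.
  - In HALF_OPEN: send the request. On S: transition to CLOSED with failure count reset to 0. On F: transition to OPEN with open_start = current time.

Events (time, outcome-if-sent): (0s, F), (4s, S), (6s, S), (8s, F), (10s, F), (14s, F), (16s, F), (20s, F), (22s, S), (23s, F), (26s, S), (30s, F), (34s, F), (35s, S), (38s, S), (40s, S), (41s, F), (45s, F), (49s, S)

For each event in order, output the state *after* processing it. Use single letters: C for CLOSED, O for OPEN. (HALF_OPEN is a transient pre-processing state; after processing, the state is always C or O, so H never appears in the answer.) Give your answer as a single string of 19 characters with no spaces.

State after each event:
  event#1 t=0s outcome=F: state=CLOSED
  event#2 t=4s outcome=S: state=CLOSED
  event#3 t=6s outcome=S: state=CLOSED
  event#4 t=8s outcome=F: state=CLOSED
  event#5 t=10s outcome=F: state=CLOSED
  event#6 t=14s outcome=F: state=CLOSED
  event#7 t=16s outcome=F: state=OPEN
  event#8 t=20s outcome=F: state=OPEN
  event#9 t=22s outcome=S: state=OPEN
  event#10 t=23s outcome=F: state=OPEN
  event#11 t=26s outcome=S: state=CLOSED
  event#12 t=30s outcome=F: state=CLOSED
  event#13 t=34s outcome=F: state=CLOSED
  event#14 t=35s outcome=S: state=CLOSED
  event#15 t=38s outcome=S: state=CLOSED
  event#16 t=40s outcome=S: state=CLOSED
  event#17 t=41s outcome=F: state=CLOSED
  event#18 t=45s outcome=F: state=CLOSED
  event#19 t=49s outcome=S: state=CLOSED

Answer: CCCCCCOOOOCCCCCCCCC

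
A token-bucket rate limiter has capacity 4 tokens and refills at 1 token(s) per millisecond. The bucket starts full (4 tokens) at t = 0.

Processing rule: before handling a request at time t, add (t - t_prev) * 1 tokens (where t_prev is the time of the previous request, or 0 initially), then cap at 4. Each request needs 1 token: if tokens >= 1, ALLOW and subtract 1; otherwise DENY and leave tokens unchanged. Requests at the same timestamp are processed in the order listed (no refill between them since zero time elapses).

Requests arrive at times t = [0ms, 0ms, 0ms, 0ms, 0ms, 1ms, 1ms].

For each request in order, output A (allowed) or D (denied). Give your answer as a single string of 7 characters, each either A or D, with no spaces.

Answer: AAAADAD

Derivation:
Simulating step by step:
  req#1 t=0ms: ALLOW
  req#2 t=0ms: ALLOW
  req#3 t=0ms: ALLOW
  req#4 t=0ms: ALLOW
  req#5 t=0ms: DENY
  req#6 t=1ms: ALLOW
  req#7 t=1ms: DENY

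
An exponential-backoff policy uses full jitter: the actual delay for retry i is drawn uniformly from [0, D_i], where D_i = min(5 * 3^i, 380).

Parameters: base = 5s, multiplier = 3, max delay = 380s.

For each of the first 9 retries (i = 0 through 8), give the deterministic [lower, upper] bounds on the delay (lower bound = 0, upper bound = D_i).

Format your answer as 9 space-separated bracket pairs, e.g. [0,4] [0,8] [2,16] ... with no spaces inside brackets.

Answer: [0,5] [0,15] [0,45] [0,135] [0,380] [0,380] [0,380] [0,380] [0,380]

Derivation:
Computing bounds per retry:
  i=0: D_i=min(5*3^0,380)=5, bounds=[0,5]
  i=1: D_i=min(5*3^1,380)=15, bounds=[0,15]
  i=2: D_i=min(5*3^2,380)=45, bounds=[0,45]
  i=3: D_i=min(5*3^3,380)=135, bounds=[0,135]
  i=4: D_i=min(5*3^4,380)=380, bounds=[0,380]
  i=5: D_i=min(5*3^5,380)=380, bounds=[0,380]
  i=6: D_i=min(5*3^6,380)=380, bounds=[0,380]
  i=7: D_i=min(5*3^7,380)=380, bounds=[0,380]
  i=8: D_i=min(5*3^8,380)=380, bounds=[0,380]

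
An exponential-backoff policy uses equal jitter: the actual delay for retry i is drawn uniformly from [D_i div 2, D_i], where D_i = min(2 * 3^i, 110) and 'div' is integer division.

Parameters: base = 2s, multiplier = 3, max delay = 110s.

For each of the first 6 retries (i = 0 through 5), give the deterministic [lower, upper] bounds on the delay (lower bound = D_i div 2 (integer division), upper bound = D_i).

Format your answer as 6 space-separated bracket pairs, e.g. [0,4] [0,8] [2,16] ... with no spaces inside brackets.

Computing bounds per retry:
  i=0: D_i=min(2*3^0,110)=2, bounds=[1,2]
  i=1: D_i=min(2*3^1,110)=6, bounds=[3,6]
  i=2: D_i=min(2*3^2,110)=18, bounds=[9,18]
  i=3: D_i=min(2*3^3,110)=54, bounds=[27,54]
  i=4: D_i=min(2*3^4,110)=110, bounds=[55,110]
  i=5: D_i=min(2*3^5,110)=110, bounds=[55,110]

Answer: [1,2] [3,6] [9,18] [27,54] [55,110] [55,110]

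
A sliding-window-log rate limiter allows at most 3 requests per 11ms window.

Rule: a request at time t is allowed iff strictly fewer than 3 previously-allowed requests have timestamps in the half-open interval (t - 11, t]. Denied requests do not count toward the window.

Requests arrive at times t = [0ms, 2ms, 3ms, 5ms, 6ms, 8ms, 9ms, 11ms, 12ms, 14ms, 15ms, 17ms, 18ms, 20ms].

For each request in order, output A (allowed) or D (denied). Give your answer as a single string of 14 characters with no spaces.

Answer: AAADDDDADAADDD

Derivation:
Tracking allowed requests in the window:
  req#1 t=0ms: ALLOW
  req#2 t=2ms: ALLOW
  req#3 t=3ms: ALLOW
  req#4 t=5ms: DENY
  req#5 t=6ms: DENY
  req#6 t=8ms: DENY
  req#7 t=9ms: DENY
  req#8 t=11ms: ALLOW
  req#9 t=12ms: DENY
  req#10 t=14ms: ALLOW
  req#11 t=15ms: ALLOW
  req#12 t=17ms: DENY
  req#13 t=18ms: DENY
  req#14 t=20ms: DENY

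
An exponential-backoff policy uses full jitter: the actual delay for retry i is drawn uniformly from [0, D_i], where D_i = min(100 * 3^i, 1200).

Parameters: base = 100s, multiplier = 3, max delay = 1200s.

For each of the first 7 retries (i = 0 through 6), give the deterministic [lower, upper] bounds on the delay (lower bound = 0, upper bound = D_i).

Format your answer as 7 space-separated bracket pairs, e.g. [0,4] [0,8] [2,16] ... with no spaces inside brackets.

Computing bounds per retry:
  i=0: D_i=min(100*3^0,1200)=100, bounds=[0,100]
  i=1: D_i=min(100*3^1,1200)=300, bounds=[0,300]
  i=2: D_i=min(100*3^2,1200)=900, bounds=[0,900]
  i=3: D_i=min(100*3^3,1200)=1200, bounds=[0,1200]
  i=4: D_i=min(100*3^4,1200)=1200, bounds=[0,1200]
  i=5: D_i=min(100*3^5,1200)=1200, bounds=[0,1200]
  i=6: D_i=min(100*3^6,1200)=1200, bounds=[0,1200]

Answer: [0,100] [0,300] [0,900] [0,1200] [0,1200] [0,1200] [0,1200]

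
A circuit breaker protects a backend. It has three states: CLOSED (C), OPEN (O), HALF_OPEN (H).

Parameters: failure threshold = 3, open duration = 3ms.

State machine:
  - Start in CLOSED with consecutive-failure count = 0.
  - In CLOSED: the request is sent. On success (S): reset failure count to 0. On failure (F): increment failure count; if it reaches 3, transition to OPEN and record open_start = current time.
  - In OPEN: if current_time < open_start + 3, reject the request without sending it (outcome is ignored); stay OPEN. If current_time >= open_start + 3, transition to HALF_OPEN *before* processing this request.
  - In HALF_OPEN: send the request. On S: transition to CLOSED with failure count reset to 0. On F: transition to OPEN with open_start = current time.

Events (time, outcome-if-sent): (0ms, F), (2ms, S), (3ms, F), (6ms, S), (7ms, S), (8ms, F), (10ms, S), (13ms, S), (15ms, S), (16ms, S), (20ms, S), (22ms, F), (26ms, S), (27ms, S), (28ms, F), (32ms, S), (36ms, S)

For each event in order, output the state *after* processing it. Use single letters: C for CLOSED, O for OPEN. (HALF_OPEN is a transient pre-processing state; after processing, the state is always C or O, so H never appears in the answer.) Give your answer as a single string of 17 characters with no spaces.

State after each event:
  event#1 t=0ms outcome=F: state=CLOSED
  event#2 t=2ms outcome=S: state=CLOSED
  event#3 t=3ms outcome=F: state=CLOSED
  event#4 t=6ms outcome=S: state=CLOSED
  event#5 t=7ms outcome=S: state=CLOSED
  event#6 t=8ms outcome=F: state=CLOSED
  event#7 t=10ms outcome=S: state=CLOSED
  event#8 t=13ms outcome=S: state=CLOSED
  event#9 t=15ms outcome=S: state=CLOSED
  event#10 t=16ms outcome=S: state=CLOSED
  event#11 t=20ms outcome=S: state=CLOSED
  event#12 t=22ms outcome=F: state=CLOSED
  event#13 t=26ms outcome=S: state=CLOSED
  event#14 t=27ms outcome=S: state=CLOSED
  event#15 t=28ms outcome=F: state=CLOSED
  event#16 t=32ms outcome=S: state=CLOSED
  event#17 t=36ms outcome=S: state=CLOSED

Answer: CCCCCCCCCCCCCCCCC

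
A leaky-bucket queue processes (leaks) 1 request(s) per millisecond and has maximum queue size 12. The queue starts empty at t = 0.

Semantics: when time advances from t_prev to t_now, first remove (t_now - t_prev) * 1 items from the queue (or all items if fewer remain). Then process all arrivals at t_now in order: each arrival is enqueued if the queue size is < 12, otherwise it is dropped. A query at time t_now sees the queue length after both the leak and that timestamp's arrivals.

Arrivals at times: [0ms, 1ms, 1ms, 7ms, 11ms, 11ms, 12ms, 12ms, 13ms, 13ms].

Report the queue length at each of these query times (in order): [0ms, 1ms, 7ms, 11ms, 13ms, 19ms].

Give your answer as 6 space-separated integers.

Answer: 1 2 1 2 4 0

Derivation:
Queue lengths at query times:
  query t=0ms: backlog = 1
  query t=1ms: backlog = 2
  query t=7ms: backlog = 1
  query t=11ms: backlog = 2
  query t=13ms: backlog = 4
  query t=19ms: backlog = 0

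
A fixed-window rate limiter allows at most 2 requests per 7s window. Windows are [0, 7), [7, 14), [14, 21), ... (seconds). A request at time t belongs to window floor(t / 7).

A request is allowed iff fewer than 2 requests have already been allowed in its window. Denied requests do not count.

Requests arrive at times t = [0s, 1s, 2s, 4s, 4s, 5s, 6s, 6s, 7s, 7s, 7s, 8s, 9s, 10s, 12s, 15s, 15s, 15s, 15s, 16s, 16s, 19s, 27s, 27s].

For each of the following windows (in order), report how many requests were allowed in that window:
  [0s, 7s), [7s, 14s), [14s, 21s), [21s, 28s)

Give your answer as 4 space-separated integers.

Processing requests:
  req#1 t=0s (window 0): ALLOW
  req#2 t=1s (window 0): ALLOW
  req#3 t=2s (window 0): DENY
  req#4 t=4s (window 0): DENY
  req#5 t=4s (window 0): DENY
  req#6 t=5s (window 0): DENY
  req#7 t=6s (window 0): DENY
  req#8 t=6s (window 0): DENY
  req#9 t=7s (window 1): ALLOW
  req#10 t=7s (window 1): ALLOW
  req#11 t=7s (window 1): DENY
  req#12 t=8s (window 1): DENY
  req#13 t=9s (window 1): DENY
  req#14 t=10s (window 1): DENY
  req#15 t=12s (window 1): DENY
  req#16 t=15s (window 2): ALLOW
  req#17 t=15s (window 2): ALLOW
  req#18 t=15s (window 2): DENY
  req#19 t=15s (window 2): DENY
  req#20 t=16s (window 2): DENY
  req#21 t=16s (window 2): DENY
  req#22 t=19s (window 2): DENY
  req#23 t=27s (window 3): ALLOW
  req#24 t=27s (window 3): ALLOW

Allowed counts by window: 2 2 2 2

Answer: 2 2 2 2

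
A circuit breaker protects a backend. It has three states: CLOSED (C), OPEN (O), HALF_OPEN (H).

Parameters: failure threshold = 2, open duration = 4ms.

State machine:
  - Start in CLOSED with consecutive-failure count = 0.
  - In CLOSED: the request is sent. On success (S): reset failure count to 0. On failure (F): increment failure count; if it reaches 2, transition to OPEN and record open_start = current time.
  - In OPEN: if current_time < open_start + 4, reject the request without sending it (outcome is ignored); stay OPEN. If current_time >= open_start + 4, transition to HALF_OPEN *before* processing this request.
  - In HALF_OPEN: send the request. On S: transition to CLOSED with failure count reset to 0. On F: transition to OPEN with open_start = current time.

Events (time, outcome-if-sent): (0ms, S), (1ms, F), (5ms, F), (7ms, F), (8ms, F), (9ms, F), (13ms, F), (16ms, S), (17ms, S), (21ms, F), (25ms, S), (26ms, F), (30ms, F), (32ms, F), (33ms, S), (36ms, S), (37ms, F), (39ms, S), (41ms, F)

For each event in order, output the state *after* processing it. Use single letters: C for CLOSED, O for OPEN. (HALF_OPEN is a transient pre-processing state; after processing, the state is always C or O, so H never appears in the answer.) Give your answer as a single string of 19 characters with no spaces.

Answer: CCOOOOOOCCCCOOOCCCC

Derivation:
State after each event:
  event#1 t=0ms outcome=S: state=CLOSED
  event#2 t=1ms outcome=F: state=CLOSED
  event#3 t=5ms outcome=F: state=OPEN
  event#4 t=7ms outcome=F: state=OPEN
  event#5 t=8ms outcome=F: state=OPEN
  event#6 t=9ms outcome=F: state=OPEN
  event#7 t=13ms outcome=F: state=OPEN
  event#8 t=16ms outcome=S: state=OPEN
  event#9 t=17ms outcome=S: state=CLOSED
  event#10 t=21ms outcome=F: state=CLOSED
  event#11 t=25ms outcome=S: state=CLOSED
  event#12 t=26ms outcome=F: state=CLOSED
  event#13 t=30ms outcome=F: state=OPEN
  event#14 t=32ms outcome=F: state=OPEN
  event#15 t=33ms outcome=S: state=OPEN
  event#16 t=36ms outcome=S: state=CLOSED
  event#17 t=37ms outcome=F: state=CLOSED
  event#18 t=39ms outcome=S: state=CLOSED
  event#19 t=41ms outcome=F: state=CLOSED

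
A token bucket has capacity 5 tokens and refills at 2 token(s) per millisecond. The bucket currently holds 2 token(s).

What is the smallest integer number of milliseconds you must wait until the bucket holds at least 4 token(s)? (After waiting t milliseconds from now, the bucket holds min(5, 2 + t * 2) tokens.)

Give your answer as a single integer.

Answer: 1

Derivation:
Need 2 + t * 2 >= 4, so t >= 2/2.
Smallest integer t = ceil(2/2) = 1.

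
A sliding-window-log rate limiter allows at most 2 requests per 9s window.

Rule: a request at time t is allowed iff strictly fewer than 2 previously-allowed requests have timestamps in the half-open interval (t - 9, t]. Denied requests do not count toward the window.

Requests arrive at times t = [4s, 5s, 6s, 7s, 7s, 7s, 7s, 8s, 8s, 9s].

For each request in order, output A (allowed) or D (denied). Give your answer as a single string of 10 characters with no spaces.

Tracking allowed requests in the window:
  req#1 t=4s: ALLOW
  req#2 t=5s: ALLOW
  req#3 t=6s: DENY
  req#4 t=7s: DENY
  req#5 t=7s: DENY
  req#6 t=7s: DENY
  req#7 t=7s: DENY
  req#8 t=8s: DENY
  req#9 t=8s: DENY
  req#10 t=9s: DENY

Answer: AADDDDDDDD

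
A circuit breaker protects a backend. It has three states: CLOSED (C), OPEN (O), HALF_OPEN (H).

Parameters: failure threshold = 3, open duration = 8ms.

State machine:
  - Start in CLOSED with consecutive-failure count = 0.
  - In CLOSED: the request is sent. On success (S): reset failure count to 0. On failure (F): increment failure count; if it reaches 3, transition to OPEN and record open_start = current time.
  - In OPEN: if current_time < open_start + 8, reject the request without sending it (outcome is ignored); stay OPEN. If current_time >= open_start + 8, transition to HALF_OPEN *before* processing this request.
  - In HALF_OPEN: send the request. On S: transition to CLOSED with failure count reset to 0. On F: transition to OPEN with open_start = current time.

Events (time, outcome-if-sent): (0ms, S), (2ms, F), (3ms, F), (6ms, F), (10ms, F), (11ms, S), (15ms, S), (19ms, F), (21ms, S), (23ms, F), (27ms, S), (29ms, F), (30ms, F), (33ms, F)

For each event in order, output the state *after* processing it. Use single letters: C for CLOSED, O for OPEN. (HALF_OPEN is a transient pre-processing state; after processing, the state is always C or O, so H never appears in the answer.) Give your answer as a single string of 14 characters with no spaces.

Answer: CCCOOOCCCCCCCO

Derivation:
State after each event:
  event#1 t=0ms outcome=S: state=CLOSED
  event#2 t=2ms outcome=F: state=CLOSED
  event#3 t=3ms outcome=F: state=CLOSED
  event#4 t=6ms outcome=F: state=OPEN
  event#5 t=10ms outcome=F: state=OPEN
  event#6 t=11ms outcome=S: state=OPEN
  event#7 t=15ms outcome=S: state=CLOSED
  event#8 t=19ms outcome=F: state=CLOSED
  event#9 t=21ms outcome=S: state=CLOSED
  event#10 t=23ms outcome=F: state=CLOSED
  event#11 t=27ms outcome=S: state=CLOSED
  event#12 t=29ms outcome=F: state=CLOSED
  event#13 t=30ms outcome=F: state=CLOSED
  event#14 t=33ms outcome=F: state=OPEN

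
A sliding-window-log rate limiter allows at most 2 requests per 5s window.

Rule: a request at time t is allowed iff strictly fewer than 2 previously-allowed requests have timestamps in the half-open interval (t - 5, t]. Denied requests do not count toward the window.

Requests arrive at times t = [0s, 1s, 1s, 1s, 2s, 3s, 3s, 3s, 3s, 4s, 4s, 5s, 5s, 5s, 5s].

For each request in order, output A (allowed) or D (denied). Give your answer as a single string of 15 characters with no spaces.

Tracking allowed requests in the window:
  req#1 t=0s: ALLOW
  req#2 t=1s: ALLOW
  req#3 t=1s: DENY
  req#4 t=1s: DENY
  req#5 t=2s: DENY
  req#6 t=3s: DENY
  req#7 t=3s: DENY
  req#8 t=3s: DENY
  req#9 t=3s: DENY
  req#10 t=4s: DENY
  req#11 t=4s: DENY
  req#12 t=5s: ALLOW
  req#13 t=5s: DENY
  req#14 t=5s: DENY
  req#15 t=5s: DENY

Answer: AADDDDDDDDDADDD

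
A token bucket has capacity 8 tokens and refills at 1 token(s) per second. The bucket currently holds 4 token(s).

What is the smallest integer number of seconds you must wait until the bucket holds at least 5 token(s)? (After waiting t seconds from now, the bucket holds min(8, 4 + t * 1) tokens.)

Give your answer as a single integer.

Need 4 + t * 1 >= 5, so t >= 1/1.
Smallest integer t = ceil(1/1) = 1.

Answer: 1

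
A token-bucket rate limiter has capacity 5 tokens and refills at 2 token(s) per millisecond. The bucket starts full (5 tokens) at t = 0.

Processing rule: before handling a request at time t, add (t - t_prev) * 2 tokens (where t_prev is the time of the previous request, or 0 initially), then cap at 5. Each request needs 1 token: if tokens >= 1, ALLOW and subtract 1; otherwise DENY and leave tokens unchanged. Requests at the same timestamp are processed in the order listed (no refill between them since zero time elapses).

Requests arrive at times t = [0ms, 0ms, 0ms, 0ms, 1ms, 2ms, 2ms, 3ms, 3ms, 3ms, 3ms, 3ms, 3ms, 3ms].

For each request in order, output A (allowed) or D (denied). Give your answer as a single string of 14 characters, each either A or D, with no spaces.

Simulating step by step:
  req#1 t=0ms: ALLOW
  req#2 t=0ms: ALLOW
  req#3 t=0ms: ALLOW
  req#4 t=0ms: ALLOW
  req#5 t=1ms: ALLOW
  req#6 t=2ms: ALLOW
  req#7 t=2ms: ALLOW
  req#8 t=3ms: ALLOW
  req#9 t=3ms: ALLOW
  req#10 t=3ms: ALLOW
  req#11 t=3ms: ALLOW
  req#12 t=3ms: DENY
  req#13 t=3ms: DENY
  req#14 t=3ms: DENY

Answer: AAAAAAAAAAADDD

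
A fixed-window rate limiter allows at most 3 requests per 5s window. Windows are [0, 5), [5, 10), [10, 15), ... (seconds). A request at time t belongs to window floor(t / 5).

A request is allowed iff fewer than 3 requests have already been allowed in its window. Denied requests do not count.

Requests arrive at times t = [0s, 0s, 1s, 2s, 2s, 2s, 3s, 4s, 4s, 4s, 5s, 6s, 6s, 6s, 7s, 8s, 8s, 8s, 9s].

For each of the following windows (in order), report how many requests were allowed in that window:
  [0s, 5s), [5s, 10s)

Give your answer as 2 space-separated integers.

Processing requests:
  req#1 t=0s (window 0): ALLOW
  req#2 t=0s (window 0): ALLOW
  req#3 t=1s (window 0): ALLOW
  req#4 t=2s (window 0): DENY
  req#5 t=2s (window 0): DENY
  req#6 t=2s (window 0): DENY
  req#7 t=3s (window 0): DENY
  req#8 t=4s (window 0): DENY
  req#9 t=4s (window 0): DENY
  req#10 t=4s (window 0): DENY
  req#11 t=5s (window 1): ALLOW
  req#12 t=6s (window 1): ALLOW
  req#13 t=6s (window 1): ALLOW
  req#14 t=6s (window 1): DENY
  req#15 t=7s (window 1): DENY
  req#16 t=8s (window 1): DENY
  req#17 t=8s (window 1): DENY
  req#18 t=8s (window 1): DENY
  req#19 t=9s (window 1): DENY

Allowed counts by window: 3 3

Answer: 3 3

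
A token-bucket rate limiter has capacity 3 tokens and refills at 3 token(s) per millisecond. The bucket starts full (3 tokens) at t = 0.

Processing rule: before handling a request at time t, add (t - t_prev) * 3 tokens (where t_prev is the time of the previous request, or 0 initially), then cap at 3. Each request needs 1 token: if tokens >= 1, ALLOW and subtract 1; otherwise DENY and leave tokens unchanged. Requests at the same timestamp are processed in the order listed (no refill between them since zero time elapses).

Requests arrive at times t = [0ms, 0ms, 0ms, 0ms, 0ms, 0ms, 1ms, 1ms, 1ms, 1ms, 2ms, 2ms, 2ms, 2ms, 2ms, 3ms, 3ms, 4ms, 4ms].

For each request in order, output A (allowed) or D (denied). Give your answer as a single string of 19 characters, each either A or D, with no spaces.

Answer: AAADDDAAADAAADDAAAA

Derivation:
Simulating step by step:
  req#1 t=0ms: ALLOW
  req#2 t=0ms: ALLOW
  req#3 t=0ms: ALLOW
  req#4 t=0ms: DENY
  req#5 t=0ms: DENY
  req#6 t=0ms: DENY
  req#7 t=1ms: ALLOW
  req#8 t=1ms: ALLOW
  req#9 t=1ms: ALLOW
  req#10 t=1ms: DENY
  req#11 t=2ms: ALLOW
  req#12 t=2ms: ALLOW
  req#13 t=2ms: ALLOW
  req#14 t=2ms: DENY
  req#15 t=2ms: DENY
  req#16 t=3ms: ALLOW
  req#17 t=3ms: ALLOW
  req#18 t=4ms: ALLOW
  req#19 t=4ms: ALLOW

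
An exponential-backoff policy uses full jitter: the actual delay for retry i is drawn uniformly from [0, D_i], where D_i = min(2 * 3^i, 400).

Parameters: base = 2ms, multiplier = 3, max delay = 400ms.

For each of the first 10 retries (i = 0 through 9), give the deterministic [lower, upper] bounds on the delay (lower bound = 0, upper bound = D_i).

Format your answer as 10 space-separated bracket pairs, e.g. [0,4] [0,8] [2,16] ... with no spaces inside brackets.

Computing bounds per retry:
  i=0: D_i=min(2*3^0,400)=2, bounds=[0,2]
  i=1: D_i=min(2*3^1,400)=6, bounds=[0,6]
  i=2: D_i=min(2*3^2,400)=18, bounds=[0,18]
  i=3: D_i=min(2*3^3,400)=54, bounds=[0,54]
  i=4: D_i=min(2*3^4,400)=162, bounds=[0,162]
  i=5: D_i=min(2*3^5,400)=400, bounds=[0,400]
  i=6: D_i=min(2*3^6,400)=400, bounds=[0,400]
  i=7: D_i=min(2*3^7,400)=400, bounds=[0,400]
  i=8: D_i=min(2*3^8,400)=400, bounds=[0,400]
  i=9: D_i=min(2*3^9,400)=400, bounds=[0,400]

Answer: [0,2] [0,6] [0,18] [0,54] [0,162] [0,400] [0,400] [0,400] [0,400] [0,400]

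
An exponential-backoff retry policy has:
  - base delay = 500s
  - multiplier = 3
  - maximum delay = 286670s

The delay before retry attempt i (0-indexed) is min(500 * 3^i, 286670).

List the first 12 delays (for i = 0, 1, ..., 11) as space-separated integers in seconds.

Answer: 500 1500 4500 13500 40500 121500 286670 286670 286670 286670 286670 286670

Derivation:
Computing each delay:
  i=0: min(500*3^0, 286670) = 500
  i=1: min(500*3^1, 286670) = 1500
  i=2: min(500*3^2, 286670) = 4500
  i=3: min(500*3^3, 286670) = 13500
  i=4: min(500*3^4, 286670) = 40500
  i=5: min(500*3^5, 286670) = 121500
  i=6: min(500*3^6, 286670) = 286670
  i=7: min(500*3^7, 286670) = 286670
  i=8: min(500*3^8, 286670) = 286670
  i=9: min(500*3^9, 286670) = 286670
  i=10: min(500*3^10, 286670) = 286670
  i=11: min(500*3^11, 286670) = 286670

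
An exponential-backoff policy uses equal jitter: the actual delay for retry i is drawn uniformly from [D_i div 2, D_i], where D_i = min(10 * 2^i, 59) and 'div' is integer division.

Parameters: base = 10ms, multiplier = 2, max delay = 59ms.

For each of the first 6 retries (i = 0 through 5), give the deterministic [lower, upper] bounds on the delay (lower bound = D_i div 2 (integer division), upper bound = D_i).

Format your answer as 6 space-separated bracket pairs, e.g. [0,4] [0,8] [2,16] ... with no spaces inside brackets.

Computing bounds per retry:
  i=0: D_i=min(10*2^0,59)=10, bounds=[5,10]
  i=1: D_i=min(10*2^1,59)=20, bounds=[10,20]
  i=2: D_i=min(10*2^2,59)=40, bounds=[20,40]
  i=3: D_i=min(10*2^3,59)=59, bounds=[29,59]
  i=4: D_i=min(10*2^4,59)=59, bounds=[29,59]
  i=5: D_i=min(10*2^5,59)=59, bounds=[29,59]

Answer: [5,10] [10,20] [20,40] [29,59] [29,59] [29,59]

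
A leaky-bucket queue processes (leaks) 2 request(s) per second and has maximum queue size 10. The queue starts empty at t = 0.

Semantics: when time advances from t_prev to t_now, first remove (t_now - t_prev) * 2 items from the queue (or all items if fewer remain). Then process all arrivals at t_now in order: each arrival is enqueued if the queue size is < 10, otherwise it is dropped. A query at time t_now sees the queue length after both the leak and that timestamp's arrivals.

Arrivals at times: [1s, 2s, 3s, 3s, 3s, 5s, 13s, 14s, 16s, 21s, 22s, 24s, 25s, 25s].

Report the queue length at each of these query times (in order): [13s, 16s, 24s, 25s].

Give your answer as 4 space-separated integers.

Queue lengths at query times:
  query t=13s: backlog = 1
  query t=16s: backlog = 1
  query t=24s: backlog = 1
  query t=25s: backlog = 2

Answer: 1 1 1 2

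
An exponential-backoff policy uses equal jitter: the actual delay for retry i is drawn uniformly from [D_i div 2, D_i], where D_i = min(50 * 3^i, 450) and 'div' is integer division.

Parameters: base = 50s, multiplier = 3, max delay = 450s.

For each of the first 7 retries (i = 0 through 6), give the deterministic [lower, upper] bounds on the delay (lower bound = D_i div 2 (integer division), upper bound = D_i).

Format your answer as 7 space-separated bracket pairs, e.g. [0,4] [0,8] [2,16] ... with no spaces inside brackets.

Answer: [25,50] [75,150] [225,450] [225,450] [225,450] [225,450] [225,450]

Derivation:
Computing bounds per retry:
  i=0: D_i=min(50*3^0,450)=50, bounds=[25,50]
  i=1: D_i=min(50*3^1,450)=150, bounds=[75,150]
  i=2: D_i=min(50*3^2,450)=450, bounds=[225,450]
  i=3: D_i=min(50*3^3,450)=450, bounds=[225,450]
  i=4: D_i=min(50*3^4,450)=450, bounds=[225,450]
  i=5: D_i=min(50*3^5,450)=450, bounds=[225,450]
  i=6: D_i=min(50*3^6,450)=450, bounds=[225,450]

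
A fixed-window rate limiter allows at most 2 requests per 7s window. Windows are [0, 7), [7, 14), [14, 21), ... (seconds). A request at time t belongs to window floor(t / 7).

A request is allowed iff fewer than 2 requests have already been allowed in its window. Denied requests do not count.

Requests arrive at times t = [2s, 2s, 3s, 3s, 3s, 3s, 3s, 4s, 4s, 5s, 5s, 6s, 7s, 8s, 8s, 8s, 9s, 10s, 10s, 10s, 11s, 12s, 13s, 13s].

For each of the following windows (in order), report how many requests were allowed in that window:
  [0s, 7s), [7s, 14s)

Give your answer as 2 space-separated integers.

Answer: 2 2

Derivation:
Processing requests:
  req#1 t=2s (window 0): ALLOW
  req#2 t=2s (window 0): ALLOW
  req#3 t=3s (window 0): DENY
  req#4 t=3s (window 0): DENY
  req#5 t=3s (window 0): DENY
  req#6 t=3s (window 0): DENY
  req#7 t=3s (window 0): DENY
  req#8 t=4s (window 0): DENY
  req#9 t=4s (window 0): DENY
  req#10 t=5s (window 0): DENY
  req#11 t=5s (window 0): DENY
  req#12 t=6s (window 0): DENY
  req#13 t=7s (window 1): ALLOW
  req#14 t=8s (window 1): ALLOW
  req#15 t=8s (window 1): DENY
  req#16 t=8s (window 1): DENY
  req#17 t=9s (window 1): DENY
  req#18 t=10s (window 1): DENY
  req#19 t=10s (window 1): DENY
  req#20 t=10s (window 1): DENY
  req#21 t=11s (window 1): DENY
  req#22 t=12s (window 1): DENY
  req#23 t=13s (window 1): DENY
  req#24 t=13s (window 1): DENY

Allowed counts by window: 2 2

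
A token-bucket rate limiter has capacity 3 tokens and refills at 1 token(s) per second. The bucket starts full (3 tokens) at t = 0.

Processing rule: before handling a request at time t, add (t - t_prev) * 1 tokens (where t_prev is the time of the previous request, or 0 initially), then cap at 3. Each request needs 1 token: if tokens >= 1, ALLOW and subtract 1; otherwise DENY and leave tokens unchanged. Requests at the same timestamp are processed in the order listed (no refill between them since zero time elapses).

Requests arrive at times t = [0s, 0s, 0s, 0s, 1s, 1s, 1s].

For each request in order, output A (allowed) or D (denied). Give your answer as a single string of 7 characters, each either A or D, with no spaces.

Simulating step by step:
  req#1 t=0s: ALLOW
  req#2 t=0s: ALLOW
  req#3 t=0s: ALLOW
  req#4 t=0s: DENY
  req#5 t=1s: ALLOW
  req#6 t=1s: DENY
  req#7 t=1s: DENY

Answer: AAADADD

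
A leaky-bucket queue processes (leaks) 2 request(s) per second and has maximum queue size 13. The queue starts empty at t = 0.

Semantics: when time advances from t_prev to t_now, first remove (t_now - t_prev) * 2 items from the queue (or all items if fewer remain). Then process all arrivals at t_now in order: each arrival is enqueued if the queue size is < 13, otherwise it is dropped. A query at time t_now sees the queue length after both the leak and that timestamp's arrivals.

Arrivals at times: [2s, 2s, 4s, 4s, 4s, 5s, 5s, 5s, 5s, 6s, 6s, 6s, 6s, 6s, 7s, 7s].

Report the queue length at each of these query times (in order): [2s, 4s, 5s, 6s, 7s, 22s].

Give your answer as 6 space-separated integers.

Queue lengths at query times:
  query t=2s: backlog = 2
  query t=4s: backlog = 3
  query t=5s: backlog = 5
  query t=6s: backlog = 8
  query t=7s: backlog = 8
  query t=22s: backlog = 0

Answer: 2 3 5 8 8 0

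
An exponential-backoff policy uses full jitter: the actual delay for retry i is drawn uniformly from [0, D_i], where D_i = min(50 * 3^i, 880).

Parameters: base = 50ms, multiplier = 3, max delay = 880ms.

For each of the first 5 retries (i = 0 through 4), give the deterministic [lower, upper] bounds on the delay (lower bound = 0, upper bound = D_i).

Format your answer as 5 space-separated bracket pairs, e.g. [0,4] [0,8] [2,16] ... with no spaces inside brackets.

Computing bounds per retry:
  i=0: D_i=min(50*3^0,880)=50, bounds=[0,50]
  i=1: D_i=min(50*3^1,880)=150, bounds=[0,150]
  i=2: D_i=min(50*3^2,880)=450, bounds=[0,450]
  i=3: D_i=min(50*3^3,880)=880, bounds=[0,880]
  i=4: D_i=min(50*3^4,880)=880, bounds=[0,880]

Answer: [0,50] [0,150] [0,450] [0,880] [0,880]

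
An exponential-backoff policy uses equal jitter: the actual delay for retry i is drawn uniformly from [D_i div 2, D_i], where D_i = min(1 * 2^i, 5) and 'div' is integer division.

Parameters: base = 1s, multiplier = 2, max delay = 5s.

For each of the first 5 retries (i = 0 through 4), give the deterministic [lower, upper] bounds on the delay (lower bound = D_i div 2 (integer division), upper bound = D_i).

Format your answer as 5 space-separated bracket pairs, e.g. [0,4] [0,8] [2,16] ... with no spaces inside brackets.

Computing bounds per retry:
  i=0: D_i=min(1*2^0,5)=1, bounds=[0,1]
  i=1: D_i=min(1*2^1,5)=2, bounds=[1,2]
  i=2: D_i=min(1*2^2,5)=4, bounds=[2,4]
  i=3: D_i=min(1*2^3,5)=5, bounds=[2,5]
  i=4: D_i=min(1*2^4,5)=5, bounds=[2,5]

Answer: [0,1] [1,2] [2,4] [2,5] [2,5]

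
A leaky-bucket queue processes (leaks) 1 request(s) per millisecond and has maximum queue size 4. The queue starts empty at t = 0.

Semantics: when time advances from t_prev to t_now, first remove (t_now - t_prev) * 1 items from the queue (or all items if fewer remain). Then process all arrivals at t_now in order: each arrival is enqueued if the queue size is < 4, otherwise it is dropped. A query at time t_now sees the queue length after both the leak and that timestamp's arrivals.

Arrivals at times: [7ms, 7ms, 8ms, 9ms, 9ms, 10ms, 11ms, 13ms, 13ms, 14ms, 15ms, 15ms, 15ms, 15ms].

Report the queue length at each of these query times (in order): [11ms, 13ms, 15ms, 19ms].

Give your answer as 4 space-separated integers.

Queue lengths at query times:
  query t=11ms: backlog = 3
  query t=13ms: backlog = 3
  query t=15ms: backlog = 4
  query t=19ms: backlog = 0

Answer: 3 3 4 0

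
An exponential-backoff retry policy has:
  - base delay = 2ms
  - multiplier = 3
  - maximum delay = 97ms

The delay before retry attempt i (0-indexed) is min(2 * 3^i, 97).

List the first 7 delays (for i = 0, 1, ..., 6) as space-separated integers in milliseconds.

Answer: 2 6 18 54 97 97 97

Derivation:
Computing each delay:
  i=0: min(2*3^0, 97) = 2
  i=1: min(2*3^1, 97) = 6
  i=2: min(2*3^2, 97) = 18
  i=3: min(2*3^3, 97) = 54
  i=4: min(2*3^4, 97) = 97
  i=5: min(2*3^5, 97) = 97
  i=6: min(2*3^6, 97) = 97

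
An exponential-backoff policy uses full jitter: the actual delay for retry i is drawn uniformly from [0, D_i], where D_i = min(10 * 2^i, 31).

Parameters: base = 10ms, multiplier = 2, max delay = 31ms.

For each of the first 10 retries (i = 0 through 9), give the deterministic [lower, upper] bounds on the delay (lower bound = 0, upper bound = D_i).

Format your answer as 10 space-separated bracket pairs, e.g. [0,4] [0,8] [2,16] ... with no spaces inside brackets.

Computing bounds per retry:
  i=0: D_i=min(10*2^0,31)=10, bounds=[0,10]
  i=1: D_i=min(10*2^1,31)=20, bounds=[0,20]
  i=2: D_i=min(10*2^2,31)=31, bounds=[0,31]
  i=3: D_i=min(10*2^3,31)=31, bounds=[0,31]
  i=4: D_i=min(10*2^4,31)=31, bounds=[0,31]
  i=5: D_i=min(10*2^5,31)=31, bounds=[0,31]
  i=6: D_i=min(10*2^6,31)=31, bounds=[0,31]
  i=7: D_i=min(10*2^7,31)=31, bounds=[0,31]
  i=8: D_i=min(10*2^8,31)=31, bounds=[0,31]
  i=9: D_i=min(10*2^9,31)=31, bounds=[0,31]

Answer: [0,10] [0,20] [0,31] [0,31] [0,31] [0,31] [0,31] [0,31] [0,31] [0,31]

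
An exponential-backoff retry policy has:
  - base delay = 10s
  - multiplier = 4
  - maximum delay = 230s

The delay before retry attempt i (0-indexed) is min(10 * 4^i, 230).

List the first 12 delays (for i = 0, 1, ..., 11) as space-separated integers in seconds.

Computing each delay:
  i=0: min(10*4^0, 230) = 10
  i=1: min(10*4^1, 230) = 40
  i=2: min(10*4^2, 230) = 160
  i=3: min(10*4^3, 230) = 230
  i=4: min(10*4^4, 230) = 230
  i=5: min(10*4^5, 230) = 230
  i=6: min(10*4^6, 230) = 230
  i=7: min(10*4^7, 230) = 230
  i=8: min(10*4^8, 230) = 230
  i=9: min(10*4^9, 230) = 230
  i=10: min(10*4^10, 230) = 230
  i=11: min(10*4^11, 230) = 230

Answer: 10 40 160 230 230 230 230 230 230 230 230 230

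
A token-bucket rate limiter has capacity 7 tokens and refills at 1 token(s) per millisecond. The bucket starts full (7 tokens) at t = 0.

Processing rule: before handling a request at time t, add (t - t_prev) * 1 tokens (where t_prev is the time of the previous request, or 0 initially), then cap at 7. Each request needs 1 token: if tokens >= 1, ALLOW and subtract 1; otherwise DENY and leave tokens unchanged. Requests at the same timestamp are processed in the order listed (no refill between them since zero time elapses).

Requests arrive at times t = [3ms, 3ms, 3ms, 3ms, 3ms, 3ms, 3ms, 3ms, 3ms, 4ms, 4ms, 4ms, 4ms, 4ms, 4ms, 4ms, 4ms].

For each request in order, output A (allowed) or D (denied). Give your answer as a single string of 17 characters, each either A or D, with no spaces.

Simulating step by step:
  req#1 t=3ms: ALLOW
  req#2 t=3ms: ALLOW
  req#3 t=3ms: ALLOW
  req#4 t=3ms: ALLOW
  req#5 t=3ms: ALLOW
  req#6 t=3ms: ALLOW
  req#7 t=3ms: ALLOW
  req#8 t=3ms: DENY
  req#9 t=3ms: DENY
  req#10 t=4ms: ALLOW
  req#11 t=4ms: DENY
  req#12 t=4ms: DENY
  req#13 t=4ms: DENY
  req#14 t=4ms: DENY
  req#15 t=4ms: DENY
  req#16 t=4ms: DENY
  req#17 t=4ms: DENY

Answer: AAAAAAADDADDDDDDD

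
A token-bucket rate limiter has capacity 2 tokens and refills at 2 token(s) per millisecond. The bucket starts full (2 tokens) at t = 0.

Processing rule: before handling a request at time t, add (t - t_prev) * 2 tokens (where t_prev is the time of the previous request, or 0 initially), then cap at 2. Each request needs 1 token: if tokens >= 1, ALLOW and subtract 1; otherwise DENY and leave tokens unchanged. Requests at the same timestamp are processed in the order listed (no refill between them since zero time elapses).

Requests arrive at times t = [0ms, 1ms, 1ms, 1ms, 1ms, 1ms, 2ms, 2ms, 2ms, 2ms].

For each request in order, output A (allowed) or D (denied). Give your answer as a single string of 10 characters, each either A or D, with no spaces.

Simulating step by step:
  req#1 t=0ms: ALLOW
  req#2 t=1ms: ALLOW
  req#3 t=1ms: ALLOW
  req#4 t=1ms: DENY
  req#5 t=1ms: DENY
  req#6 t=1ms: DENY
  req#7 t=2ms: ALLOW
  req#8 t=2ms: ALLOW
  req#9 t=2ms: DENY
  req#10 t=2ms: DENY

Answer: AAADDDAADD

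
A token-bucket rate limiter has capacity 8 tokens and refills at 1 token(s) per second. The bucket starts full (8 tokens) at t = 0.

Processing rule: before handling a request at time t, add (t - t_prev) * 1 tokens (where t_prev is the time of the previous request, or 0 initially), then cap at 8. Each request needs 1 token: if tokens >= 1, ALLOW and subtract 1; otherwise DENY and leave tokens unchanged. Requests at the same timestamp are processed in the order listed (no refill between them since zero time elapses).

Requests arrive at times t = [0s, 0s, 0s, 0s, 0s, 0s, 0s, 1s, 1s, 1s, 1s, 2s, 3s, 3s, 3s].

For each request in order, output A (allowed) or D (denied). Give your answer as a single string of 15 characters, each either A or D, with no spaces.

Answer: AAAAAAAAADDAADD

Derivation:
Simulating step by step:
  req#1 t=0s: ALLOW
  req#2 t=0s: ALLOW
  req#3 t=0s: ALLOW
  req#4 t=0s: ALLOW
  req#5 t=0s: ALLOW
  req#6 t=0s: ALLOW
  req#7 t=0s: ALLOW
  req#8 t=1s: ALLOW
  req#9 t=1s: ALLOW
  req#10 t=1s: DENY
  req#11 t=1s: DENY
  req#12 t=2s: ALLOW
  req#13 t=3s: ALLOW
  req#14 t=3s: DENY
  req#15 t=3s: DENY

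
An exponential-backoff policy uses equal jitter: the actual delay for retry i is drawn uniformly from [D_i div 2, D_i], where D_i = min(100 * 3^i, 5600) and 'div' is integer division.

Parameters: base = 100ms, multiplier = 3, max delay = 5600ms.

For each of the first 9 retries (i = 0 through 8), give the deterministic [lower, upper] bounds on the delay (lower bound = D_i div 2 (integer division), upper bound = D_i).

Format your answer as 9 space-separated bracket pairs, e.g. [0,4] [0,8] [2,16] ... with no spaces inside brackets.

Computing bounds per retry:
  i=0: D_i=min(100*3^0,5600)=100, bounds=[50,100]
  i=1: D_i=min(100*3^1,5600)=300, bounds=[150,300]
  i=2: D_i=min(100*3^2,5600)=900, bounds=[450,900]
  i=3: D_i=min(100*3^3,5600)=2700, bounds=[1350,2700]
  i=4: D_i=min(100*3^4,5600)=5600, bounds=[2800,5600]
  i=5: D_i=min(100*3^5,5600)=5600, bounds=[2800,5600]
  i=6: D_i=min(100*3^6,5600)=5600, bounds=[2800,5600]
  i=7: D_i=min(100*3^7,5600)=5600, bounds=[2800,5600]
  i=8: D_i=min(100*3^8,5600)=5600, bounds=[2800,5600]

Answer: [50,100] [150,300] [450,900] [1350,2700] [2800,5600] [2800,5600] [2800,5600] [2800,5600] [2800,5600]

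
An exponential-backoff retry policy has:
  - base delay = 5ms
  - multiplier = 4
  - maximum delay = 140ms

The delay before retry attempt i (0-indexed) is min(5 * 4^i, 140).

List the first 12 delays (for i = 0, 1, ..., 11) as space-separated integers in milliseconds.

Answer: 5 20 80 140 140 140 140 140 140 140 140 140

Derivation:
Computing each delay:
  i=0: min(5*4^0, 140) = 5
  i=1: min(5*4^1, 140) = 20
  i=2: min(5*4^2, 140) = 80
  i=3: min(5*4^3, 140) = 140
  i=4: min(5*4^4, 140) = 140
  i=5: min(5*4^5, 140) = 140
  i=6: min(5*4^6, 140) = 140
  i=7: min(5*4^7, 140) = 140
  i=8: min(5*4^8, 140) = 140
  i=9: min(5*4^9, 140) = 140
  i=10: min(5*4^10, 140) = 140
  i=11: min(5*4^11, 140) = 140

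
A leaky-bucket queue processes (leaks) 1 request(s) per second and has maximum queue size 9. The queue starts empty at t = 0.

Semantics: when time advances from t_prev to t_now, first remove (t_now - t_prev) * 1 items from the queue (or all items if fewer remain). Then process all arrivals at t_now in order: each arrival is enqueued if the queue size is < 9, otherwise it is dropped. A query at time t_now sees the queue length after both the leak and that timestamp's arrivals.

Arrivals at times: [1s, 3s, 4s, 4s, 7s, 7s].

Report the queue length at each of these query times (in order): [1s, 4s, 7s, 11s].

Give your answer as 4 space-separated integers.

Queue lengths at query times:
  query t=1s: backlog = 1
  query t=4s: backlog = 2
  query t=7s: backlog = 2
  query t=11s: backlog = 0

Answer: 1 2 2 0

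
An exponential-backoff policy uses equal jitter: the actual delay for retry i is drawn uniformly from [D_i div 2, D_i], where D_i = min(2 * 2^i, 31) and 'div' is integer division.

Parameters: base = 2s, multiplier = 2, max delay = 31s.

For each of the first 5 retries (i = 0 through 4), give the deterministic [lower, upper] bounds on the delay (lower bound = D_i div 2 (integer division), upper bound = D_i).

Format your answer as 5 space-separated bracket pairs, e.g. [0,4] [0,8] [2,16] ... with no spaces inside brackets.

Answer: [1,2] [2,4] [4,8] [8,16] [15,31]

Derivation:
Computing bounds per retry:
  i=0: D_i=min(2*2^0,31)=2, bounds=[1,2]
  i=1: D_i=min(2*2^1,31)=4, bounds=[2,4]
  i=2: D_i=min(2*2^2,31)=8, bounds=[4,8]
  i=3: D_i=min(2*2^3,31)=16, bounds=[8,16]
  i=4: D_i=min(2*2^4,31)=31, bounds=[15,31]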